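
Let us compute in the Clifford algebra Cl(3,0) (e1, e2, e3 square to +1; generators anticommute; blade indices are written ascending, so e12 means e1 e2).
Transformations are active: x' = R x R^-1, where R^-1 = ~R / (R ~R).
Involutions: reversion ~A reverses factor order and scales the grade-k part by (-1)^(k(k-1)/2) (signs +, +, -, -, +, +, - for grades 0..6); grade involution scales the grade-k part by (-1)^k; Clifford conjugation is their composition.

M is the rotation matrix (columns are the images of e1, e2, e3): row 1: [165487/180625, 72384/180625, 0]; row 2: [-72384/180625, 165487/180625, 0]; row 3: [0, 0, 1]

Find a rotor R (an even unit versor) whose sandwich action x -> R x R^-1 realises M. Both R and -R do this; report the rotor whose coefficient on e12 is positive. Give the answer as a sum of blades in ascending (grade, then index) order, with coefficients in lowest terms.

Method: write R = a + b12*e12 + b13*e13 + b23*e23 with a^2 + b12^2 + b13^2 + b23^2 = 1 (so R^-1 = ~R). Expanding the columns R e_j ~R gives tr M = 4a^2 - 1 and, from the antisymmetric part, M21 - M12 = -4a*b12, M13 - M31 = 4a*b13, M32 - M23 = -4a*b23.
Here tr M = 511599/180625, so a^2 = (1 + tr M)/4 = 173056/180625 and a = ±416/425. Taking a = 416/425: M21 - M12 = -144768/180625, M13 - M31 = 0, M32 - M23 = 0, giving b12 = 87/425, b13 = 0, b23 = 0, i.e. R = 416/425 + 87/425*e12.
Its e12 coefficient is already positive.
Answer: 416/425 + 87/425*e12. Uniqueness: Spin(3) -> SO(3) maps R and -R to the same rotation of trace 511599/180625; fixing the sign of the e12 coefficient removes the ambiguity.


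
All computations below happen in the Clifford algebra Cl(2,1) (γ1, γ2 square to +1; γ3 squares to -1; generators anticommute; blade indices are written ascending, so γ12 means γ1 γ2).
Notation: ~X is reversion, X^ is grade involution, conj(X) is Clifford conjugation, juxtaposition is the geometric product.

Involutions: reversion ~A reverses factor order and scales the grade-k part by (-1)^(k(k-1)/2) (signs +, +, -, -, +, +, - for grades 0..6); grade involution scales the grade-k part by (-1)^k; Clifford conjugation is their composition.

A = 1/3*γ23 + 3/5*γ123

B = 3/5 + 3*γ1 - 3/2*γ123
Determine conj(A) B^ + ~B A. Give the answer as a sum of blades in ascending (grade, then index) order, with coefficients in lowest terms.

first term: 9/10 - 1/2*γ1 - 2*γ23 + 34/25*γ123
second term: 9/10 + 1/2*γ1 + 2*γ23 + 34/25*γ123
Answer: 9/5 + 68/25*γ123


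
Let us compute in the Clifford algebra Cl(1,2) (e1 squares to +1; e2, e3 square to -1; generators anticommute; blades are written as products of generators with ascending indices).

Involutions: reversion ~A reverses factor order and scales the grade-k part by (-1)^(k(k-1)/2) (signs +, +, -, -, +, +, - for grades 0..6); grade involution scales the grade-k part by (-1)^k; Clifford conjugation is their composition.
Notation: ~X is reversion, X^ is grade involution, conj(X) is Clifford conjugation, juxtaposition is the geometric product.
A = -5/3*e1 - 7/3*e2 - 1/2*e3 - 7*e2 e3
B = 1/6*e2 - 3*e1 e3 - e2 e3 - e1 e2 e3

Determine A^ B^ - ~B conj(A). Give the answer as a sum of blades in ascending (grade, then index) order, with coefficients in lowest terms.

first term: -119/18 + 11/2*e1 - 1/2*e2 - 3/2*e3 - 196/9*e1 e2 + 7/3*e1 e3 + 7/4*e2 e3 + 16/3*e1 e2 e3
second term: -133/18 - 17/2*e1 - 1/2*e2 - 23/6*e3 + 182/9*e1 e2 + 7/3*e1 e3 + 7/4*e2 e3 - 16/3*e1 e2 e3
Answer: 7/9 + 14*e1 + 7/3*e3 - 42*e1 e2 + 32/3*e1 e2 e3


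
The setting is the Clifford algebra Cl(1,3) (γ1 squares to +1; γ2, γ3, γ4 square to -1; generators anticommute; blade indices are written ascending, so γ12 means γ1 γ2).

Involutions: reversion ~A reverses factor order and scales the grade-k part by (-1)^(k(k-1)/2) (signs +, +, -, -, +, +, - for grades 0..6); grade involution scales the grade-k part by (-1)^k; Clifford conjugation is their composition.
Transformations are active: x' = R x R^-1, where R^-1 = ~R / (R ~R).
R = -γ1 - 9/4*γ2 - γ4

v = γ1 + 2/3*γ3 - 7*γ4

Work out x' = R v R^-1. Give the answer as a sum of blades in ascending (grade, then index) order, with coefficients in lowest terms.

~R = -γ1 - 9/4*γ2 - γ4, and R ~R = -81/16, so R^-1 = ~R / (-81/16).
R v = -8 + 9/4*γ12 - 2/3*γ13 + 8*γ14 - 3/2*γ23 + 63/4*γ24 + 2/3*γ34
Answer: -337/81*γ1 - 64/9*γ2 - 2/3*γ3 + 311/81*γ4


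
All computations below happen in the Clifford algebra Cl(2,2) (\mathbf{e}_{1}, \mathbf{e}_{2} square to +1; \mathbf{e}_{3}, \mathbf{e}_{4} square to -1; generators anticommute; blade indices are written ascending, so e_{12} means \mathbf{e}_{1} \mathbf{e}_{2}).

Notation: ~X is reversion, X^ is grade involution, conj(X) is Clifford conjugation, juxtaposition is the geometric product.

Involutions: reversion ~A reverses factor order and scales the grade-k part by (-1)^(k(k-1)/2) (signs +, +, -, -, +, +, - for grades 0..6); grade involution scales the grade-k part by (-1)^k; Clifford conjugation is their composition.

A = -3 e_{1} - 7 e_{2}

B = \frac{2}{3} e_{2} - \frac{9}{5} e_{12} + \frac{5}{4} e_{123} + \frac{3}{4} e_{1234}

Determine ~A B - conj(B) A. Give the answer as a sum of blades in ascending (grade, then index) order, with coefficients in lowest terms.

first term: -\frac{14}{3} - \frac{63}{5} e_{1} + \frac{27}{5} e_{2} - 2 e_{12} + \frac{35}{4} e_{13} - \frac{15}{4} e_{23} + \frac{21}{4} e_{134} - \frac{9}{4} e_{234}
second term: \frac{14}{3} - \frac{63}{5} e_{1} + \frac{27}{5} e_{2} - 2 e_{12} + \frac{35}{4} e_{13} - \frac{15}{4} e_{23} - \frac{21}{4} e_{134} + \frac{9}{4} e_{234}
Answer: -\frac{28}{3} + \frac{21}{2} e_{134} - \frac{9}{2} e_{234}


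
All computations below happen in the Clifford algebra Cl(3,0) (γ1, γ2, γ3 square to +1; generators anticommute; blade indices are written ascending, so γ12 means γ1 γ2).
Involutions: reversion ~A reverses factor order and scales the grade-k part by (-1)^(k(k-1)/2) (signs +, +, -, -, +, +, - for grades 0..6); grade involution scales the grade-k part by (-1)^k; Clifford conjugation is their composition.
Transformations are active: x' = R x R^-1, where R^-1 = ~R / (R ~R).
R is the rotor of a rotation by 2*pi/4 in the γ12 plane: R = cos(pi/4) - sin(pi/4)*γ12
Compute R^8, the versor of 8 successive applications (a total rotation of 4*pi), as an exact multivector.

The rotor phase is half the rotation angle and phases add under composition, so 8 steps in the γ12 plane accumulate phase 8*(pi/4) = 2*pi: R^8 = cos(2*pi) - sin(2*pi)*γ12.
cos(2*pi) = 1 and sin(2*pi) = 0, so R^8 = 1. The total rotation 4*pi is 2 full turns, so every vector returns to itself, yet the rotor is +1, back on the identity sheet (an even number of 2*pi turns).
Answer: 1


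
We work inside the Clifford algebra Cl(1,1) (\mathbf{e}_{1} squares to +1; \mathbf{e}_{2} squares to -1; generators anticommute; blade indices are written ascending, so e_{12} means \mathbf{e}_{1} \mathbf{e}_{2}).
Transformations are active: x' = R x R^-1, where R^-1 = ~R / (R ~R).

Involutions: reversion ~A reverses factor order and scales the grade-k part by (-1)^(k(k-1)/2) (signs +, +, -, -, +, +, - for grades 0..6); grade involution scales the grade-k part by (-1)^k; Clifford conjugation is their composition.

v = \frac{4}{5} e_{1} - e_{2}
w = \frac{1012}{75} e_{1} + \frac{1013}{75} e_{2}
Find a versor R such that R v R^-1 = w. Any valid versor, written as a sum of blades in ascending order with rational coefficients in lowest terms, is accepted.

Equal squares first: v^2 = w^2 = -\frac{9}{25}. Then v + w = \frac{1072}{75} e_{1} + \frac{938}{75} e_{2} is a versor taking v to w, provided it is invertible.
Answer: \frac{1072}{75} e_{1} + \frac{938}{75} e_{2}


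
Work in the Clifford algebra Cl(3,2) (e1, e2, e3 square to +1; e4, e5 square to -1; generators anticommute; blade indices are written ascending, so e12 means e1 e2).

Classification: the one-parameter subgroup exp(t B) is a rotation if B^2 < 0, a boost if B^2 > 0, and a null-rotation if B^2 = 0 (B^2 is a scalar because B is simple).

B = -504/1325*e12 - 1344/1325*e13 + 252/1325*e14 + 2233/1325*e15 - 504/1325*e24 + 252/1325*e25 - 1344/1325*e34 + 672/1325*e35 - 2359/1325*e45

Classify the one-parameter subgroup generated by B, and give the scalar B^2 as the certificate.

B^2 term by term: the squares give (-504/1325)^2*(e12)^2 + (-1344/1325)^2*(e13)^2 + (252/1325)^2*(e14)^2 + (2233/1325)^2*(e15)^2 + (-504/1325)^2*(e24)^2 + (252/1325)^2*(e25)^2 + (-1344/1325)^2*(e34)^2 + (672/1325)^2*(e35)^2 + (-2359/1325)^2*(e45)^2 = 254016/1755625*(-1) + 1806336/1755625*(-1) + 63504/1755625*(+1) + 4986289/1755625*(+1) + 254016/1755625*(+1) + 63504/1755625*(+1) + 1806336/1755625*(+1) + 451584/1755625*(+1) + 5564881/1755625*(-1) = 0 (each basis 2-blade squares to minus the product of its generators' squares); cross terms between blades sharing an index anticommute and cancel; the commuting (index-disjoint) pairs give grade-4 terms 2*c*c'*(blade product), which cancel blade by blade — e1234: 1354752/1755625 - 1354752/1755625 = 0; e1235: -677376/1755625 + 677376/1755625 = 0; e1245: 2377872/1755625 - 127008/1755625 - 2250864/1755625 = 0; e1345: 6340992/1755625 - 338688/1755625 - 6002304/1755625 = 0; e2345: 677376/1755625 - 677376/1755625 = 0 — confirming B is simple. So B^2 = 0.
Answer: null-rotation, certificate B^2 = 0. The invariant at work: B^2 = 0 is unchanged by conjugation, hence its sign classifies the subgroup whatever basis B is written in.


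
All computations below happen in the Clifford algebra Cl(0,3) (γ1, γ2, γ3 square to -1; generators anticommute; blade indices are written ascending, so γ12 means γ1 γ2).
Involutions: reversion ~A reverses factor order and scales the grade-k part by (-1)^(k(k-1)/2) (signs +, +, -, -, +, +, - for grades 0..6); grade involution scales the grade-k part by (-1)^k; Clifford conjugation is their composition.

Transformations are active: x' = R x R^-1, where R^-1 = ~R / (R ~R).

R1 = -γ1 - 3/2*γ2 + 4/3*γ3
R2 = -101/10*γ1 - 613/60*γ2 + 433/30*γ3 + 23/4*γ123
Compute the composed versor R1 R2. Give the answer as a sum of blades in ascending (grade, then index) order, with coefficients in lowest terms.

Distribute over the terms of R1 (each basis-blade product reordered to ascending indices, repeated generators contracted through their squares):
(-γ1) R2 = -101/10 + 613/60*γ12 - 433/30*γ13 + 23/4*γ23
(-3/2*γ2) R2 = -613/40 - 303/20*γ12 - 69/8*γ13 - 433/20*γ23
(4/3*γ3) R2 = -866/45 - 23/3*γ12 + 202/15*γ13 + 613/45*γ23
Summing the partial products and collecting blades:
Answer: -16081/360 - 63/5*γ12 - 1151/120*γ13 - 41/18*γ23


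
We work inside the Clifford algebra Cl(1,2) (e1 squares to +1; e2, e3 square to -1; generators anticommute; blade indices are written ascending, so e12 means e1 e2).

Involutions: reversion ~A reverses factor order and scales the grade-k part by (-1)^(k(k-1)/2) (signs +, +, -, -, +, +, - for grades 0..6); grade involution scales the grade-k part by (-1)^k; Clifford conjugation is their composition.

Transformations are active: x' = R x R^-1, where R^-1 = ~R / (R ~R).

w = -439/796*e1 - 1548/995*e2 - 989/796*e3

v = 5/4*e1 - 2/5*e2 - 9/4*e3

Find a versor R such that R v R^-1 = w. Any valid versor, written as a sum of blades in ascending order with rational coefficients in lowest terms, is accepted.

Reasoning: v^2 = w^2 = -183/50 since conjugation preserves the quadratic form; R = v + w = 139/199*e1 - 1946/995*e2 - 695/199*e3 is then valid when invertible, keeping its own part and reversing (v - w)/2.
Answer: 139/199*e1 - 1946/995*e2 - 695/199*e3


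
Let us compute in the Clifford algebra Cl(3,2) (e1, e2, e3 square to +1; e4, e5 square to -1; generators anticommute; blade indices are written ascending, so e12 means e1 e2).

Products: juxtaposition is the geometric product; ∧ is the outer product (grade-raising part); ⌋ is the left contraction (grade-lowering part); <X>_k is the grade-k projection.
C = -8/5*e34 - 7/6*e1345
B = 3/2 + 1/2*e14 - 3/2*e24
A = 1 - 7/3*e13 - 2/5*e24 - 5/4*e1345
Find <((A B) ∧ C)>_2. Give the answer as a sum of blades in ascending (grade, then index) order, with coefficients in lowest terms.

step 1: 21/10 + 1/5*e12 - 7/2*e13 + 1/2*e14 - 21/10*e24 + 7/6*e34 + 5/8*e35 - 7/2*e1234 - 15/8*e1235 - 15/8*e1345
step 2: -84/25*e34 - 8/25*e1234 - 49/20*e1345
step 3: -84/25*e34
Answer: -84/25*e34


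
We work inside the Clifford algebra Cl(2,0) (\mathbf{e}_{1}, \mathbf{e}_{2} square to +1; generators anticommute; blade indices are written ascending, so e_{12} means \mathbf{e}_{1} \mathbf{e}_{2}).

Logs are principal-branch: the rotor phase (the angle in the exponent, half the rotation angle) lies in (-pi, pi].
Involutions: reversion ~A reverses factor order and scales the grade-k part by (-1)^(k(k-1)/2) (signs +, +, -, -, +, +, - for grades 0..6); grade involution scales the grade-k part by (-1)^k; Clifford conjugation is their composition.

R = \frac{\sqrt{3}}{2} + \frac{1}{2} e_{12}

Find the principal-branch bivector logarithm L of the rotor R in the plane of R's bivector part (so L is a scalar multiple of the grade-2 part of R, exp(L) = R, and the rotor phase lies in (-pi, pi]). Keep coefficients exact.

The scalar part of R is \frac{\sqrt{3}}{2}, so the principal-branch rotor phase is pinned; divide the bivector part by its sine to get the unit plane — L is the phase times that plane.
Concretely: cos(phase) = \frac{\sqrt{3}}{2} gives phase = ±\frac{\pi}{6}, and since phase/sin(phase) is even the sign is immaterial: L = (phase/sin(phase)) * <R>_2 = (\frac{\pi}{3}) * <R>_2.
Answer: \frac{\pi}{6} e_{12}


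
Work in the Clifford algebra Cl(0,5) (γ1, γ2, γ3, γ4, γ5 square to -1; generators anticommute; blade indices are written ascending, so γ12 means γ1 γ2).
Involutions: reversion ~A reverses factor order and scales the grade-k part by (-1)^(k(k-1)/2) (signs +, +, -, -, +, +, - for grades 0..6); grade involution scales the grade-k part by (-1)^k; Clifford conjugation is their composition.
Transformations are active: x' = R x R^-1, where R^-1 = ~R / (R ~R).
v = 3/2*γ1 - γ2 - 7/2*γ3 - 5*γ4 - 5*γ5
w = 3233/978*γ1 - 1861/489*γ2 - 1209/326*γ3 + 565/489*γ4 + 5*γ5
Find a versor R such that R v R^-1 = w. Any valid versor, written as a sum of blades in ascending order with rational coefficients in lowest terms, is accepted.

Take R = v + w = 2350/489*γ1 - 2350/489*γ2 - 1175/163*γ3 - 1880/489*γ4. Because q(v) = q(w) = -131/2, conjugation by R sends v exactly to w.
Answer: 2350/489*γ1 - 2350/489*γ2 - 1175/163*γ3 - 1880/489*γ4


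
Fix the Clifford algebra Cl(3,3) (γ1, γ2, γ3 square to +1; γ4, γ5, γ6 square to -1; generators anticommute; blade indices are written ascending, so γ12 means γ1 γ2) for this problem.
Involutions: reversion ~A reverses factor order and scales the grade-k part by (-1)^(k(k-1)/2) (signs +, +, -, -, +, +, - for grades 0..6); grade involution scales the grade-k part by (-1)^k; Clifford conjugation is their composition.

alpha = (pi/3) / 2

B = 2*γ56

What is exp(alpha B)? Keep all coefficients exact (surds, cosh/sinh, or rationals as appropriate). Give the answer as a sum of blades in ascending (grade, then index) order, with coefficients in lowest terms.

B^2 = (2)^2*(γ56)^2 = 4*(-1) = -4 (a basis 2-blade squares to minus the product of its generators' squares).
B^2 = -4 — circular case — the even/odd split gives cos and sin: l = 2, alpha*l = pi/3, so exp(alpha B) = cos(pi/3) + (sin(pi/3)/2)*B = 1/2 + (sqrt(3)/4)*B.
Answer: 1/2 + sqrt(3)/2*γ56


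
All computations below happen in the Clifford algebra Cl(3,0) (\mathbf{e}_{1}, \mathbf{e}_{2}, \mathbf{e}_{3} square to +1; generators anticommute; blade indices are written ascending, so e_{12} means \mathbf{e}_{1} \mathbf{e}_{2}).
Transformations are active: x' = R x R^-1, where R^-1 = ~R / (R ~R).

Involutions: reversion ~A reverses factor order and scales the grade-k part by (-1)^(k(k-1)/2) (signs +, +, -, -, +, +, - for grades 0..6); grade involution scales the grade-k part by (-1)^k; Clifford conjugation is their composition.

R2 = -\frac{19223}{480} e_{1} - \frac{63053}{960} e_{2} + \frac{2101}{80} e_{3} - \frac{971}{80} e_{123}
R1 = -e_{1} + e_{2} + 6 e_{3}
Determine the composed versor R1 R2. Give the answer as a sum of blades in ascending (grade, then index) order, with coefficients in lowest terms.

Distribute over the terms of R1 (each basis-blade product reordered to ascending indices, repeated generators contracted through their squares):
(-e_{1}) R2 = \frac{19223}{480} + \frac{63053}{960} e_{12} - \frac{2101}{80} e_{13} + \frac{971}{80} e_{23}
(e_{2}) R2 = -\frac{63053}{960} + \frac{19223}{480} e_{12} + \frac{971}{80} e_{13} + \frac{2101}{80} e_{23}
(6 e_{3}) R2 = \frac{6303}{40} - \frac{2913}{40} e_{12} + \frac{19223}{80} e_{13} + \frac{63053}{160} e_{23}
Summing the partial products and collecting blades:
Answer: \frac{25333}{192} + \frac{10529}{320} e_{12} + \frac{18093}{80} e_{13} + \frac{69197}{160} e_{23}


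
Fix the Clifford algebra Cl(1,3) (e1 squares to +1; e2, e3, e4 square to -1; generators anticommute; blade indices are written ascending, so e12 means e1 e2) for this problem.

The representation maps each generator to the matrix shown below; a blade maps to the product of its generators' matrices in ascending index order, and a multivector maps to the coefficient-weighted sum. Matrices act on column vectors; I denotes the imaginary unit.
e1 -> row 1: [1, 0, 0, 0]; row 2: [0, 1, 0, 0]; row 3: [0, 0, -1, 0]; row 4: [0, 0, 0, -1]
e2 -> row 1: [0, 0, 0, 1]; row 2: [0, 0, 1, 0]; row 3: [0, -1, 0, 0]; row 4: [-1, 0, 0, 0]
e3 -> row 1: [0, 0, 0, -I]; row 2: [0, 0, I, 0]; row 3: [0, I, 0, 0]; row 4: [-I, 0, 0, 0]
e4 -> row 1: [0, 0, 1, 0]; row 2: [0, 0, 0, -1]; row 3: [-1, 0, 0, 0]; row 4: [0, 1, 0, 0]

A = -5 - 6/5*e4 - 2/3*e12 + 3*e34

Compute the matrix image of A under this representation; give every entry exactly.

Bivector images (products of the table entries): rho(e12) = rho(e1)rho(e2) = row 1: [0, 0, 0, 1]; row 2: [0, 0, 1, 0]; row 3: [0, 1, 0, 0]; row 4: [1, 0, 0, 0]; rho(e34) = rho(e3)rho(e4) = row 1: [0, -I, 0, 0]; row 2: [-I, 0, 0, 0]; row 3: [0, 0, 0, -I]; row 4: [0, 0, -I, 0].
M = (-5)*1 + (-6/5)*rho(e4) + (-2/3)*rho(e12) + (3)*rho(e34), summed entrywise (1 is the identity matrix):
Answer: row 1: [-5, -3*I, -6/5, -2/3]; row 2: [-3*I, -5, -2/3, 6/5]; row 3: [6/5, -2/3, -5, -3*I]; row 4: [-2/3, -6/5, -3*I, -5]


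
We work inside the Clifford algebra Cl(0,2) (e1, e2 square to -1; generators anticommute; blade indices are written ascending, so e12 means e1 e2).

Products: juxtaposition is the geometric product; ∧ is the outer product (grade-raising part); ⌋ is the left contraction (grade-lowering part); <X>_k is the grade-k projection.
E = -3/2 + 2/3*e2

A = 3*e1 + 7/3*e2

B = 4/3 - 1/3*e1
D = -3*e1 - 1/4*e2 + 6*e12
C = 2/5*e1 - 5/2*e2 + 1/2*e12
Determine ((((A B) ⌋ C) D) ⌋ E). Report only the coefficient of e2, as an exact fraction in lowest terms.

step 1: 1 + 4*e1 + 28/9*e2 + 7/9*e12
step 2: 521/90 + 88/45*e1 - 9/2*e2 + 1/2*e12
step 3: 209/120 - 5309/120*e1 - 1057/72*e2 + 1867/90*e12
step 4: 15497/2160 + 209/180*e2
Answer: 209/180


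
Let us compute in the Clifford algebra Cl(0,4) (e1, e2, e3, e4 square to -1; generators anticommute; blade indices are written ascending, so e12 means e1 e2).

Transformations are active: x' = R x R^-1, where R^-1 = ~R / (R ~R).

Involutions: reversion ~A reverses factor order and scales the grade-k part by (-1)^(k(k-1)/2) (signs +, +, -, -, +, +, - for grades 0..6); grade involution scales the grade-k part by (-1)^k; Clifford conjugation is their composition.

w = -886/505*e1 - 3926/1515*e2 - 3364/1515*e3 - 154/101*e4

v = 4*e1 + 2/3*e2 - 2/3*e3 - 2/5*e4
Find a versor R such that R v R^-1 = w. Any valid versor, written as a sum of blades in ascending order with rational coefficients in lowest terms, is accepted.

Take R = v + w = 1134/505*e1 - 972/505*e2 - 1458/505*e3 - 972/505*e4. Because q(v) = q(w) = -3836/225, conjugation by R sends v exactly to w.
Answer: 1134/505*e1 - 972/505*e2 - 1458/505*e3 - 972/505*e4


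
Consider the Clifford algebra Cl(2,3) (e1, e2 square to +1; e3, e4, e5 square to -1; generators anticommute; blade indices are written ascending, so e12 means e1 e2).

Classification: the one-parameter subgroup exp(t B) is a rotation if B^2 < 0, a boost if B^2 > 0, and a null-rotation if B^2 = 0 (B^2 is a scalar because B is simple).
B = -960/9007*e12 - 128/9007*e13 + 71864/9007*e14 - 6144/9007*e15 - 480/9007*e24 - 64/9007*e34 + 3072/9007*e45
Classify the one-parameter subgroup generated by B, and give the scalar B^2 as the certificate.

B^2 term by term: the squares give (-960/9007)^2*(e12)^2 + (-128/9007)^2*(e13)^2 + (71864/9007)^2*(e14)^2 + (-6144/9007)^2*(e15)^2 + (-480/9007)^2*(e24)^2 + (-64/9007)^2*(e34)^2 + (3072/9007)^2*(e45)^2 = 921600/81126049*(-1) + 16384/81126049*(+1) + 5164434496/81126049*(+1) + 37748736/81126049*(+1) + 230400/81126049*(+1) + 4096/81126049*(-1) + 9437184/81126049*(-1) = 64 (each basis 2-blade squares to minus the product of its generators' squares); cross terms between blades sharing an index anticommute and cancel; the commuting (index-disjoint) pairs give grade-4 terms 2*c*c'*(blade product), which cancel blade by blade — e1234: 122880/81126049 - 122880/81126049 = 0; e1245: -5898240/81126049 + 5898240/81126049 = 0; e1345: -786432/81126049 + 786432/81126049 = 0 — confirming B is simple. So B^2 = 64.
Answer: boost, certificate B^2 = 64. The invariant at work: B^2 = 64 is unchanged by conjugation, hence its sign classifies the subgroup whatever basis B is written in.


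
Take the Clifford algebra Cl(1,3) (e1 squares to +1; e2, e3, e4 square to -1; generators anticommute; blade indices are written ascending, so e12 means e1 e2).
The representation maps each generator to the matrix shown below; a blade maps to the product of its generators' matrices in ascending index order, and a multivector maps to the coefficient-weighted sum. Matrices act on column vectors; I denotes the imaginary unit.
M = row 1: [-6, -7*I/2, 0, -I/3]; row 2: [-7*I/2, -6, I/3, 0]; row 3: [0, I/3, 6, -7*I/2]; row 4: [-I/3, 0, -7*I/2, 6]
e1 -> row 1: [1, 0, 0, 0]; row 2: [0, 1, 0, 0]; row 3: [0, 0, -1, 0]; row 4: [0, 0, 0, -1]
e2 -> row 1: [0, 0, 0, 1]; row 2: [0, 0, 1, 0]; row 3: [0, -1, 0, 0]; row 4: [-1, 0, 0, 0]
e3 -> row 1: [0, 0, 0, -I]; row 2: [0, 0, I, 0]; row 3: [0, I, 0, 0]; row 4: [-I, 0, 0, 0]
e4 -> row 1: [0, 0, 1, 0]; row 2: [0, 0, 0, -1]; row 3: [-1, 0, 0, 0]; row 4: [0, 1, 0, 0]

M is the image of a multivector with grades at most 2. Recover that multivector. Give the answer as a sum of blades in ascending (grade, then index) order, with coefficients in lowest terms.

Method: the blade images are trace-orthogonal — tr(rho(e_A) rho(e_B)^-1) = 4 if A = B and 0 otherwise — and rho(e_A)^-1 = (e_A)^2 * rho(e_A) with (e_A)^2 = +1 or -1, so the coefficient of e_A in the preimage is (e_A)^2 * tr(M rho(e_A))/4.
Nonzero projections over blades of grade <= 2: e1: (e1)^2 = +1, tr(M rho(e1)) = -24, coefficient -6; e3: (e3)^2 = -1, tr(M rho(e3)) = -4/3, coefficient 1/3; e34: (e34)^2 = -1, tr(M rho(e34)) = -14, coefficient 7/2. Every other blade of grade <= 2 projects to 0.
Answer: -6*e1 + 1/3*e3 + 7/2*e34


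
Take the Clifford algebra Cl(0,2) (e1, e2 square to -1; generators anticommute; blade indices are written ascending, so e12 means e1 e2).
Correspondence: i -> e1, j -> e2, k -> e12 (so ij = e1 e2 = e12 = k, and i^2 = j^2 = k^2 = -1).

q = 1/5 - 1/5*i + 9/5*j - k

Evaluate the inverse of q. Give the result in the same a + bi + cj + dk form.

In blades: q = 1/5 - 1/5*e1 + 9/5*e2 - e12.
With qbar = 1/5 + 1/5*e1 - 9/5*e2 + e12 (scalar fixed, mapped units negated), q qbar = 108/25 (the sum of squared coefficients), so q^-1 = qbar / (108/25) = 5/108 + 5/108*e1 - 5/12*e2 + 25/108*e12; translating back:
Answer: 5/108 + 5/108*i - 5/12*j + 25/108*k


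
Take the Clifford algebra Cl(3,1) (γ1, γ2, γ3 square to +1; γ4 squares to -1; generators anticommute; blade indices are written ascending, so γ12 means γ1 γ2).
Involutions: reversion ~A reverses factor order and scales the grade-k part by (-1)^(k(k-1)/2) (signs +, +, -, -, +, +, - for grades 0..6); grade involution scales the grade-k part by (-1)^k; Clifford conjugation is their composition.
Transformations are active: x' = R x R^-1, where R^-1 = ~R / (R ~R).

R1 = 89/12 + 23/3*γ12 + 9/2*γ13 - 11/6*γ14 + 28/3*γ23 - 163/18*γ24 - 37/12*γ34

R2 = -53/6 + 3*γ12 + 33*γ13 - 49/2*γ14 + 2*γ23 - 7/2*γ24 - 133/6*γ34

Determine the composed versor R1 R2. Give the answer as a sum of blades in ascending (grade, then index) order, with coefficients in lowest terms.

Distribute over the grade parts of R1 (each basis-blade product reordered to ascending indices, repeated generators contracted through their squares):
<R1>_0 (= 89/12) R2 = -4717/72 + 89/4*γ12 + 979/4*γ13 - 4361/24*γ14 + 89/6*γ23 - 623/24*γ24 - 11837/72*γ34
<R1>_2 (= 23/3*γ12 + 9/2*γ13 - 11/6*γ14 + 28/3*γ23 - 163/18*γ24 - 37/12*γ34) R2 = -1085/24 + 95/6*γ12 - 6287/72*γ13 + 667/36*γ14 - 28513/216*γ23 + 6653/108*γ24 + 2197/24*γ34 - 1745/18*γ1234
Summing the partial products and collecting blades:
Answer: -1993/18 + 457/12*γ12 + 11335/72*γ13 - 11749/72*γ14 - 25309/216*γ23 + 7699/216*γ24 - 2623/36*γ34 - 1745/18*γ1234


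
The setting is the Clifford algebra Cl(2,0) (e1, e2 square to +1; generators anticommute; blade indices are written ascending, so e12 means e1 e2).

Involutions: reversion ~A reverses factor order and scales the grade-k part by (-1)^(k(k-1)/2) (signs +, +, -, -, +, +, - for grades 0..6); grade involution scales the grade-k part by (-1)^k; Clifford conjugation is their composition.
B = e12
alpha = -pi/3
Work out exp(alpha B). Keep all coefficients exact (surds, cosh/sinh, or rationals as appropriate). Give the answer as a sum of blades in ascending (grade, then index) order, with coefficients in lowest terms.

B^2 = (1)^2*(e12)^2 = 1*(-1) = -1 (a basis 2-blade squares to minus the product of its generators' squares).
B^2 = -1 — circular case — the even/odd split gives cos and sin: l = 1, alpha*l = -pi/3, so exp(alpha B) = cos(-pi/3) + (sin(-pi/3)/1)*B = 1/2 + (-sqrt(3)/2)*B.
Answer: 1/2 - sqrt(3)/2*e12


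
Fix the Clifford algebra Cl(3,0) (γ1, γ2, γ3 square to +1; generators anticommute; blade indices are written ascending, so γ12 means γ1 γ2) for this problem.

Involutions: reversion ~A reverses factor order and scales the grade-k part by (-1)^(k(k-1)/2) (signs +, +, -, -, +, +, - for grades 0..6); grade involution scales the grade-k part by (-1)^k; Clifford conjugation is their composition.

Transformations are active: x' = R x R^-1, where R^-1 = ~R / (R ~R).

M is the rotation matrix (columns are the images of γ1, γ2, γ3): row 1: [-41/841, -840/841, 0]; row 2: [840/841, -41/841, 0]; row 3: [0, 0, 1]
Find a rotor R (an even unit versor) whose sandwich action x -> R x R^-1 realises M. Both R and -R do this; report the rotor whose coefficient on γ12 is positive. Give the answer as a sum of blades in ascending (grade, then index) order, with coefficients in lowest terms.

Method: write R = a + b12*γ12 + b13*γ13 + b23*γ23 with a^2 + b12^2 + b13^2 + b23^2 = 1 (so R^-1 = ~R). Expanding the columns R e_j ~R gives tr M = 4a^2 - 1 and, from the antisymmetric part, M21 - M12 = -4a*b12, M13 - M31 = 4a*b13, M32 - M23 = -4a*b23.
Here tr M = 759/841, so a^2 = (1 + tr M)/4 = 400/841 and a = ±20/29. Taking a = 20/29: M21 - M12 = 1680/841, M13 - M31 = 0, M32 - M23 = 0, giving b12 = -21/29, b13 = 0, b23 = 0, i.e. R = 20/29 - 21/29*γ12.
Its γ12 coefficient is negative, so report the other preimage -R.
Answer: -20/29 + 21/29*γ12. Uniqueness: Spin(3) -> SO(3) maps R and -R to the same rotation of trace 759/841; fixing the sign of the γ12 coefficient removes the ambiguity.


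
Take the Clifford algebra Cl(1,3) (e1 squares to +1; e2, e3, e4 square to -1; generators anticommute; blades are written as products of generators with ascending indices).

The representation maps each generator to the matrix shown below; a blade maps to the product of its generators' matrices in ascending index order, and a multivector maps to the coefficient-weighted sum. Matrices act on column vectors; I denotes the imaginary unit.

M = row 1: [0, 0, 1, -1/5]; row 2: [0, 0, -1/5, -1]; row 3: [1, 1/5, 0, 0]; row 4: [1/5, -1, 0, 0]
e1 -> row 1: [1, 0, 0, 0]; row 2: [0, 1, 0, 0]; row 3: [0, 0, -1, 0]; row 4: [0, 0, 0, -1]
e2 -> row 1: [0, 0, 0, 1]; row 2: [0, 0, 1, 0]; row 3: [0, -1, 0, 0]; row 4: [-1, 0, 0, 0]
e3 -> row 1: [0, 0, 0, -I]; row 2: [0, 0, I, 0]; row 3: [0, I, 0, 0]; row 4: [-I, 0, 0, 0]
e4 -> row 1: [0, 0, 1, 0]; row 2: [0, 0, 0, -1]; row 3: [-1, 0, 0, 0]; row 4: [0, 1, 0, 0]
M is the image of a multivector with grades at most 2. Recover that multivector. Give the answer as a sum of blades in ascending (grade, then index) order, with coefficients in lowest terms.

Method: the blade images are trace-orthogonal — tr(rho(e_A) rho(e_B)^-1) = 4 if A = B and 0 otherwise — and rho(e_A)^-1 = (e_A)^2 * rho(e_A) with (e_A)^2 = +1 or -1, so the coefficient of e_A in the preimage is (e_A)^2 * tr(M rho(e_A))/4.
Nonzero projections over blades of grade <= 2: e2: (e2)^2 = -1, tr(M rho(e2)) = 4/5, coefficient -1/5; e1 e4: (e1 e4)^2 = +1, tr(M rho(e1 e4)) = 4, coefficient 1. Every other blade of grade <= 2 projects to 0.
Answer: -1/5*e2 + e1 e4


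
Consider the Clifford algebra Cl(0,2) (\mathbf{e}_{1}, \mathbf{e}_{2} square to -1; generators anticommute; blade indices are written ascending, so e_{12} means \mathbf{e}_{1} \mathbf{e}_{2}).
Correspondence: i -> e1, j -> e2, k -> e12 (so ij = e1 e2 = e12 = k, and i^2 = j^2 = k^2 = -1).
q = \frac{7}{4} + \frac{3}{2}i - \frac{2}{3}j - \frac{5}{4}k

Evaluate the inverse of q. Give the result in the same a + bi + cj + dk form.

In blades: q = \frac{7}{4} + \frac{3}{2} e_{1} - \frac{2}{3} e_{2} - \frac{5}{4} e_{12}.
With qbar = \frac{7}{4} - \frac{3}{2} e_{1} + \frac{2}{3} e_{2} + \frac{5}{4} e_{12} (scalar fixed, mapped units negated), q qbar = \frac{527}{72} (the sum of squared coefficients), so q^-1 = qbar / (\frac{527}{72}) = \frac{126}{527} - \frac{108}{527} e_{1} + \frac{48}{527} e_{2} + \frac{90}{527} e_{12}; translating back:
Answer: \frac{126}{527} - \frac{108}{527}i + \frac{48}{527}j + \frac{90}{527}k


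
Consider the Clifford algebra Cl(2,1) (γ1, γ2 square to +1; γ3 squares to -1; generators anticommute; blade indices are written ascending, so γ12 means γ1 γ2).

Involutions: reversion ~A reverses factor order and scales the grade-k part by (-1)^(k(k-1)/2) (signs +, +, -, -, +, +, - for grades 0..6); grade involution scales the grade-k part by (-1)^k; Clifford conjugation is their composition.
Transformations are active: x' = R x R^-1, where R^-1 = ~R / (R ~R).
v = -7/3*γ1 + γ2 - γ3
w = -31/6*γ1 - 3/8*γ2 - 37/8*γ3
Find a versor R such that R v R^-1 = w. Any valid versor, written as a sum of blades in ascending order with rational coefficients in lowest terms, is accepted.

The midline construction: v and w both square to 49/9, so reflecting in their sum -15/2*γ1 + 5/8*γ2 - 45/8*γ3 exchanges them.
Answer: -15/2*γ1 + 5/8*γ2 - 45/8*γ3


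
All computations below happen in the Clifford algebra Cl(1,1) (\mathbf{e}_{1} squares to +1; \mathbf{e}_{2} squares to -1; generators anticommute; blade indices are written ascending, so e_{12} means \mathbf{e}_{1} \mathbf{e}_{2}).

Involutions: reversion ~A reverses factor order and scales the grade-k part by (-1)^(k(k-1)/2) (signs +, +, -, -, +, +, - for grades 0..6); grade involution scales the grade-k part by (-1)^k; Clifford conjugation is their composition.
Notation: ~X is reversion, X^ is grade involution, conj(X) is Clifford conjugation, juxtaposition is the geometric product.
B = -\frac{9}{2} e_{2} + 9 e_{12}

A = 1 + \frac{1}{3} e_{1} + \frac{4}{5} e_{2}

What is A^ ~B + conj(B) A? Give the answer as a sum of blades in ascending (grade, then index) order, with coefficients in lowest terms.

first term: -\frac{18}{5} + \frac{36}{5} e_{1} - \frac{3}{2} e_{2} - \frac{15}{2} e_{12}
second term: -\frac{18}{5} + \frac{36}{5} e_{1} + \frac{15}{2} e_{2} - \frac{21}{2} e_{12}
Answer: -\frac{36}{5} + \frac{72}{5} e_{1} + 6 e_{2} - 18 e_{12}


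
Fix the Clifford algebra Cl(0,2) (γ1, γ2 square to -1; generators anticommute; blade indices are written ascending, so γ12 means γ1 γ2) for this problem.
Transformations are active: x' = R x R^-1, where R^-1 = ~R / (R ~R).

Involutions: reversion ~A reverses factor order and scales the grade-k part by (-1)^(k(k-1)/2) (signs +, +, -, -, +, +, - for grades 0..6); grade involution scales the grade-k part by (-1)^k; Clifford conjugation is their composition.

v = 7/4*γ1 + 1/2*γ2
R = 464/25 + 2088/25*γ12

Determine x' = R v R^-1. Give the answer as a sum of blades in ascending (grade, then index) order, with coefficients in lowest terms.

~R = 464/25 - 2088/25*γ12, and R ~R = 915008/125, so R^-1 = ~R / (915008/125).
R v = -232/25*γ1 + 3886/25*γ2
Answer: -611/340*γ1 + 49/170*γ2


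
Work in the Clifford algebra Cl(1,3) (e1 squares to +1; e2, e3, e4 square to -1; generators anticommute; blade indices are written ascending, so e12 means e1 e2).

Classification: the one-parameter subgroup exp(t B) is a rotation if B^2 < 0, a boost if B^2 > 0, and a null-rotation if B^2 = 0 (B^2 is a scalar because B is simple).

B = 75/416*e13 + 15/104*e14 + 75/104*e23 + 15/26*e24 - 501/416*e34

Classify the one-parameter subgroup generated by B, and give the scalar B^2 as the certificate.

B^2 term by term: the squares give (75/416)^2*(e13)^2 + (15/104)^2*(e14)^2 + (75/104)^2*(e23)^2 + (15/26)^2*(e24)^2 + (-501/416)^2*(e34)^2 = 5625/173056*(+1) + 225/10816*(+1) + 5625/10816*(-1) + 225/676*(-1) + 251001/173056*(-1) = -9/4 (each basis 2-blade squares to minus the product of its generators' squares); cross terms between blades sharing an index anticommute and cancel; the commuting (index-disjoint) pairs give grade-4 terms 2*c*c'*(blade product), which cancel blade by blade — e1234: -1125/5408 + 1125/5408 = 0 — confirming B is simple. So B^2 = -9/4.
Answer: rotation, certificate B^2 = -9/4. The invariant at work: B^2 = -9/4 is unchanged by conjugation, hence its sign classifies the subgroup whatever basis B is written in.


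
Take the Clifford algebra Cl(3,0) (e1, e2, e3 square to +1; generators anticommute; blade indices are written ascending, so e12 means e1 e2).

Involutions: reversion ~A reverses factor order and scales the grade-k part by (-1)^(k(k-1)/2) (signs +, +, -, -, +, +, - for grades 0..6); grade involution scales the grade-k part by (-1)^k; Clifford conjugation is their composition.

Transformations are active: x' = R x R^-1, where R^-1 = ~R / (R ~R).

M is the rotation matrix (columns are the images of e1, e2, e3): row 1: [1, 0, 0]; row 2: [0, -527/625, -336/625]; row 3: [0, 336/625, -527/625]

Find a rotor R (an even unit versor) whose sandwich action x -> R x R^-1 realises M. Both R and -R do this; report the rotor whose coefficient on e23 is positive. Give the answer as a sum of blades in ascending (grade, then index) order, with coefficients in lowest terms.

Method: write R = a + b12*e12 + b13*e13 + b23*e23 with a^2 + b12^2 + b13^2 + b23^2 = 1 (so R^-1 = ~R). Expanding the columns R e_j ~R gives tr M = 4a^2 - 1 and, from the antisymmetric part, M21 - M12 = -4a*b12, M13 - M31 = 4a*b13, M32 - M23 = -4a*b23.
Here tr M = -429/625, so a^2 = (1 + tr M)/4 = 49/625 and a = ±7/25. Taking a = 7/25: M21 - M12 = 0, M13 - M31 = 0, M32 - M23 = 672/625, giving b12 = 0, b13 = 0, b23 = -24/25, i.e. R = 7/25 - 24/25*e23.
Its e23 coefficient is negative, so report the other preimage -R.
Answer: -7/25 + 24/25*e23. Key observation: the double cover Spin(3) -> SO(3) sends R and -R to the same matrix (trace -429/625 here), so the stated sign of the e23 coefficient is what selects one sheet.


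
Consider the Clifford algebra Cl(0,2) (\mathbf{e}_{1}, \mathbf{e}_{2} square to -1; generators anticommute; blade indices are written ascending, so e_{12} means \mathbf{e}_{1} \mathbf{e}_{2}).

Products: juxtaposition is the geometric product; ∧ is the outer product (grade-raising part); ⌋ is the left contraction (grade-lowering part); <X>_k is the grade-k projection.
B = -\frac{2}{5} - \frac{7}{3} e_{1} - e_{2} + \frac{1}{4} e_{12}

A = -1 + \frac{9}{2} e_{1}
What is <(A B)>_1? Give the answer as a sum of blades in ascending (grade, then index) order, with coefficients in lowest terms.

step 1: \frac{109}{10} + \frac{8}{15} e_{1} - \frac{1}{8} e_{2} - \frac{19}{4} e_{12}
step 2: \frac{8}{15} e_{1} - \frac{1}{8} e_{2}
Answer: \frac{8}{15} e_{1} - \frac{1}{8} e_{2}


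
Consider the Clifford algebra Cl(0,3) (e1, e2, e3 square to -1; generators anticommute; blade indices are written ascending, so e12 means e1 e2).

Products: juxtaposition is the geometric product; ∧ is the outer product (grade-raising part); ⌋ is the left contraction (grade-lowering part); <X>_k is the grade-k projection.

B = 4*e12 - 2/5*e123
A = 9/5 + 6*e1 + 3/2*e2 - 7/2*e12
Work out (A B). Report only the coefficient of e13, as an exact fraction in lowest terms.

step 1: 14 + 6*e1 - 24*e2 - 7/5*e3 + 36/5*e12 - 3/5*e13 + 12/5*e23 - 18/25*e123
Answer: -3/5


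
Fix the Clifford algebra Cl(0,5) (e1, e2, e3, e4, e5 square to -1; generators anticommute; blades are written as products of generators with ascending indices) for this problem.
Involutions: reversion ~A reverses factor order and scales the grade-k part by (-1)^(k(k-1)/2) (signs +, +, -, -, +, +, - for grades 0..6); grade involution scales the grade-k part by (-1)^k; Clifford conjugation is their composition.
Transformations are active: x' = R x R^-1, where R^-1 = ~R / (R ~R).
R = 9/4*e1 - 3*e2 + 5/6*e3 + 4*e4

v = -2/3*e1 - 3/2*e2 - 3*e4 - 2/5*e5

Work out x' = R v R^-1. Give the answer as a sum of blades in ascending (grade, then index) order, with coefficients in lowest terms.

~R = 9/4*e1 - 3*e2 + 5/6*e3 + 4*e4, and R ~R = -4429/144, so R^-1 = ~R / (-4429/144).
R v = 9 - 43/8*e1 e2 + 5/9*e1 e3 - 49/12*e1 e4 - 9/10*e1 e5 + 5/4*e2 e3 + 15*e2 e4 + 6/5*e2 e5 - 5/2*e3 e4 - 1/3*e3 e5 - 8/5*e4 e5
Answer: -8638/13287*e1 + 28839/8858*e2 - 2160/4429*e3 + 2919/4429*e4 + 2/5*e5


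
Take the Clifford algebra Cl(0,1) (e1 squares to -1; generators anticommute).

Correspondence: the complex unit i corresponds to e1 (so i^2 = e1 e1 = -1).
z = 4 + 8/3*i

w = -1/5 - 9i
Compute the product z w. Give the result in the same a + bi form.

In blades: z = 4 + 8/3*e1, w = -1/5 - 9*e1.
Distribute z over w term by term (generator squares from the signature, products reordered to ascending indices): (4)*w = -4/5 - 36*e1; (8/3*e1)*w = 24 - 8/15*e1.
Sum: 116/5 - 548/15*e1; translating back through the correspondence:
Answer: 116/5 - 548/15*i


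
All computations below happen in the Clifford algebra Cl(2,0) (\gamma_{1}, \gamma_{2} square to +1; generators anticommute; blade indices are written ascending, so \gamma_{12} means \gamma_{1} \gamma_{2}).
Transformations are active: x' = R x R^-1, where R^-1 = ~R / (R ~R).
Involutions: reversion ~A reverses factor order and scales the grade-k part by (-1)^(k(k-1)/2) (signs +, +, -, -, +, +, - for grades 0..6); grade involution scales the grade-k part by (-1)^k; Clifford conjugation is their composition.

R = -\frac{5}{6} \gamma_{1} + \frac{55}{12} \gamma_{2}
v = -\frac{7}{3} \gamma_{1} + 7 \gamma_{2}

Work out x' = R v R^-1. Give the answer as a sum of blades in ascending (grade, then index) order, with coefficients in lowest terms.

~R = -\frac{5}{6} \gamma_{1} + \frac{55}{12} \gamma_{2}, and R ~R = \frac{3125}{144}, so R^-1 = ~R / (\frac{3125}{144}).
R v = \frac{1225}{36} + \frac{175}{36} \gamma_{12}
Answer: -\frac{7}{25} \gamma_{1} + \frac{553}{75} \gamma_{2}


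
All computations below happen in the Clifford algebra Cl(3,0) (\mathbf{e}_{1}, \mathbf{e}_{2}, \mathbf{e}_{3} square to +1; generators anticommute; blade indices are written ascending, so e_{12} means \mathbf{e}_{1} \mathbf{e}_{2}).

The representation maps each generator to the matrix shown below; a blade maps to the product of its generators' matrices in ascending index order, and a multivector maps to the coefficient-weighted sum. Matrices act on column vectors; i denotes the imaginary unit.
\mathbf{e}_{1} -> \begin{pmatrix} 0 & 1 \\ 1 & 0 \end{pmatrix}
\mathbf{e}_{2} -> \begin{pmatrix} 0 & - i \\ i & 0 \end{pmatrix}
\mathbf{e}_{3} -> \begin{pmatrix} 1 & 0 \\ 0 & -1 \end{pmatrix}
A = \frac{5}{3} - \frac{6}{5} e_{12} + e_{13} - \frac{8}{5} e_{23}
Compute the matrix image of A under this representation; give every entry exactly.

Bivector images (products of the table entries): rho(e_{12}) = rho(\mathbf{e}_{1})rho(\mathbf{e}_{2}) = \begin{pmatrix} i & 0 \\ 0 & - i \end{pmatrix}; rho(e_{13}) = rho(\mathbf{e}_{1})rho(\mathbf{e}_{3}) = \begin{pmatrix} 0 & -1 \\ 1 & 0 \end{pmatrix}; rho(e_{23}) = rho(\mathbf{e}_{2})rho(\mathbf{e}_{3}) = \begin{pmatrix} 0 & i \\ i & 0 \end{pmatrix}.
M = (\frac{5}{3})*1 + (-\frac{6}{5})*rho(e_{12}) + (1)*rho(e_{13}) + (-\frac{8}{5})*rho(e_{23}), summed entrywise (1 is the identity matrix):
Answer: \begin{pmatrix} \frac{5}{3} - \frac{6 i}{5} & -1 - \frac{8 i}{5} \\ 1 - \frac{8 i}{5} & \frac{5}{3} + \frac{6 i}{5} \end{pmatrix}
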